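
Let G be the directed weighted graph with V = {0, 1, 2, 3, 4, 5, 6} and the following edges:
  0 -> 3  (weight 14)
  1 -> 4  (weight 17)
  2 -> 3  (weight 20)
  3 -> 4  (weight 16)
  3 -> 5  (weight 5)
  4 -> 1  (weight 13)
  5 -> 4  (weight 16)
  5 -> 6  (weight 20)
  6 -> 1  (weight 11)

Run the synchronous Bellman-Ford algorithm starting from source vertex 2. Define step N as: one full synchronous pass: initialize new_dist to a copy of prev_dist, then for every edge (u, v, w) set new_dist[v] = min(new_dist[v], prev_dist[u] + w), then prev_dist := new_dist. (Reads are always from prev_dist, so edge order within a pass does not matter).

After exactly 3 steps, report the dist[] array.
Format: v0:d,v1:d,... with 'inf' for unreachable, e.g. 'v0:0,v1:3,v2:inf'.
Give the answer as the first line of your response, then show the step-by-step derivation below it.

v0:inf,v1:49,v2:0,v3:20,v4:36,v5:25,v6:45

step 1: dist = v0:inf,v1:inf,v2:0,v3:20,v4:inf,v5:inf,v6:inf
step 2: dist = v0:inf,v1:inf,v2:0,v3:20,v4:36,v5:25,v6:inf
step 3: dist = v0:inf,v1:49,v2:0,v3:20,v4:36,v5:25,v6:45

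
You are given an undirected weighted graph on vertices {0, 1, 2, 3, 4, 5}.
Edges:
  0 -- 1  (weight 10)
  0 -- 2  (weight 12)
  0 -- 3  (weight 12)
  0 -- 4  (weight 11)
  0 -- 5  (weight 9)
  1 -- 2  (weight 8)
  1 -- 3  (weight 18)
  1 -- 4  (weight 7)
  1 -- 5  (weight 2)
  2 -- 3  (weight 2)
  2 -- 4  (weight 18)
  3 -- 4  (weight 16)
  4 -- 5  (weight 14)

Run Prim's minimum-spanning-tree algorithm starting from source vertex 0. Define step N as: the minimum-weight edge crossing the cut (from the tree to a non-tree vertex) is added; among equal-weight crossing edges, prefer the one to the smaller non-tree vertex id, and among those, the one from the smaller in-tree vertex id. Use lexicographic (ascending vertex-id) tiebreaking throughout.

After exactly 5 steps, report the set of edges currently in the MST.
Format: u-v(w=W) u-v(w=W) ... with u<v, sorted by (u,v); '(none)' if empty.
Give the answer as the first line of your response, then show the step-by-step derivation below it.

0-5(w=9) 1-2(w=8) 1-4(w=7) 1-5(w=2) 2-3(w=2)

step 1: add edge 0-5 (w=9); MST = {0-5(w=9)}
step 2: add edge 1-5 (w=2); MST = {0-5(w=9) 1-5(w=2)}
step 3: add edge 1-4 (w=7); MST = {0-5(w=9) 1-4(w=7) 1-5(w=2)}
step 4: add edge 1-2 (w=8); MST = {0-5(w=9) 1-2(w=8) 1-4(w=7) 1-5(w=2)}
step 5: add edge 2-3 (w=2); MST = {0-5(w=9) 1-2(w=8) 1-4(w=7) 1-5(w=2) 2-3(w=2)}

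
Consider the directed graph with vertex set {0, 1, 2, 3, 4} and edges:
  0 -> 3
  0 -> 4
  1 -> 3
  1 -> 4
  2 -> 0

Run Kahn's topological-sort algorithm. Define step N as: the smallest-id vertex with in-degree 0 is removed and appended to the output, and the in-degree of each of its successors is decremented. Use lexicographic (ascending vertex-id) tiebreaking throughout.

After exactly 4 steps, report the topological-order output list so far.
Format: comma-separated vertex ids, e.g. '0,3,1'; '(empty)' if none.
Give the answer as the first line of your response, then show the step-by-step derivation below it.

1,2,0,3

step 1: output 1; order=[1]; indeg=(1,0,0,1,1)
step 2: output 2; order=[1,2]; indeg=(0,0,0,1,1)
step 3: output 0; order=[1,2,0]; indeg=(0,0,0,0,0)
step 4: output 3; order=[1,2,0,3]; indeg=(0,0,0,0,0)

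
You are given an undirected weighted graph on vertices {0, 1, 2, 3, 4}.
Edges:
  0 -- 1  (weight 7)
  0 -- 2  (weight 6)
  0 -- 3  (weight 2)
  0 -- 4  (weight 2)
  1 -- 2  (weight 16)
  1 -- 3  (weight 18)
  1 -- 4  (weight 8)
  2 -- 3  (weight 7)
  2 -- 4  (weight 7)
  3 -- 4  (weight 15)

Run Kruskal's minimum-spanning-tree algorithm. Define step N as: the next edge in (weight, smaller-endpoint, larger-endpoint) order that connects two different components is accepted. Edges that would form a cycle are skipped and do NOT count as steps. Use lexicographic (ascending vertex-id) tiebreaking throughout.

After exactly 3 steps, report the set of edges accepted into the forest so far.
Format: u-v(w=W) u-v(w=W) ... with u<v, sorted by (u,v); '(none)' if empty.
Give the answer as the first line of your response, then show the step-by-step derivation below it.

0-2(w=6) 0-3(w=2) 0-4(w=2)

step 1: add edge 0-3 (w=2); MST = {0-3(w=2)}
step 2: add edge 0-4 (w=2); MST = {0-3(w=2) 0-4(w=2)}
step 3: add edge 0-2 (w=6); MST = {0-2(w=6) 0-3(w=2) 0-4(w=2)}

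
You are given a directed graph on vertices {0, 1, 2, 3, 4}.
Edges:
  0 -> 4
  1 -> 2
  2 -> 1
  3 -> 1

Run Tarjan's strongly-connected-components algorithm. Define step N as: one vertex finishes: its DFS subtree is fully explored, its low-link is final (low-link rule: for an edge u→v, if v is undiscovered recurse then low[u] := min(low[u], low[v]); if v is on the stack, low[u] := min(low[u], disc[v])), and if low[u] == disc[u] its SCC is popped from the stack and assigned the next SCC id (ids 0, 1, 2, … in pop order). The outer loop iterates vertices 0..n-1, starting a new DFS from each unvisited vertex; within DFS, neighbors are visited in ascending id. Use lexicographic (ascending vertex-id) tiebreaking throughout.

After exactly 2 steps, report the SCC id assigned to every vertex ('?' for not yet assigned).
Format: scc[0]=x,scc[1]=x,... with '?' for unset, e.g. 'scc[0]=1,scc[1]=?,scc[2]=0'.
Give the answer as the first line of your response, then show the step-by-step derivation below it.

scc[0]=1,scc[1]=?,scc[2]=?,scc[3]=?,scc[4]=0

step 1: low=(low[0]=0,low[1]=?,low[2]=?,low[3]=?,low[4]=1); scc=(scc[0]=?,scc[1]=?,scc[2]=?,scc[3]=?,scc[4]=0)
step 2: low=(low[0]=0,low[1]=?,low[2]=?,low[3]=?,low[4]=1); scc=(scc[0]=1,scc[1]=?,scc[2]=?,scc[3]=?,scc[4]=0)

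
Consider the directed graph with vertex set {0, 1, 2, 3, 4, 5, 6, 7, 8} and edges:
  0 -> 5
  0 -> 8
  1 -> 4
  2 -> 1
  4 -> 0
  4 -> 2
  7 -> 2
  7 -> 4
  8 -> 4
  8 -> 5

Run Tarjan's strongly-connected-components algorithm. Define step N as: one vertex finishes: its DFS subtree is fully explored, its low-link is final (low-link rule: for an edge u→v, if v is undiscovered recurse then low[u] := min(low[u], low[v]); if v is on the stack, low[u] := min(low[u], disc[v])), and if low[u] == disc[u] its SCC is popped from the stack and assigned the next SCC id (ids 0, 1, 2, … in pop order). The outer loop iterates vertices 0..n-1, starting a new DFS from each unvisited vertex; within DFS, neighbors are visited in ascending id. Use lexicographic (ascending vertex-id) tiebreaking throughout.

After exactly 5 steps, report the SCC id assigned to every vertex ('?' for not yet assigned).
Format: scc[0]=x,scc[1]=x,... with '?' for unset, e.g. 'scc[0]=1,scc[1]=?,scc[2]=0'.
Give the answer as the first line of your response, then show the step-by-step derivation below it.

scc[0]=?,scc[1]=?,scc[2]=?,scc[3]=?,scc[4]=?,scc[5]=0,scc[6]=?,scc[7]=?,scc[8]=?

step 1: low=(low[0]=0,low[1]=?,low[2]=?,low[3]=?,low[4]=?,low[5]=1,low[6]=?,low[7]=?,low[8]=?); scc=(scc[0]=?,scc[1]=?,scc[2]=?,scc[3]=?,scc[4]=?,scc[5]=0,scc[6]=?,scc[7]=?,scc[8]=?)
step 2: low=(low[0]=0,low[1]=3,low[2]=4,low[3]=?,low[4]=0,low[5]=1,low[6]=?,low[7]=?,low[8]=2); scc=(scc[0]=?,scc[1]=?,scc[2]=?,scc[3]=?,scc[4]=?,scc[5]=0,scc[6]=?,scc[7]=?,scc[8]=?)
step 3: low=(low[0]=0,low[1]=3,low[2]=3,low[3]=?,low[4]=0,low[5]=1,low[6]=?,low[7]=?,low[8]=2); scc=(scc[0]=?,scc[1]=?,scc[2]=?,scc[3]=?,scc[4]=?,scc[5]=0,scc[6]=?,scc[7]=?,scc[8]=?)
step 4: low=(low[0]=0,low[1]=3,low[2]=3,low[3]=?,low[4]=0,low[5]=1,low[6]=?,low[7]=?,low[8]=2); scc=(scc[0]=?,scc[1]=?,scc[2]=?,scc[3]=?,scc[4]=?,scc[5]=0,scc[6]=?,scc[7]=?,scc[8]=?)
step 5: low=(low[0]=0,low[1]=3,low[2]=3,low[3]=?,low[4]=0,low[5]=1,low[6]=?,low[7]=?,low[8]=0); scc=(scc[0]=?,scc[1]=?,scc[2]=?,scc[3]=?,scc[4]=?,scc[5]=0,scc[6]=?,scc[7]=?,scc[8]=?)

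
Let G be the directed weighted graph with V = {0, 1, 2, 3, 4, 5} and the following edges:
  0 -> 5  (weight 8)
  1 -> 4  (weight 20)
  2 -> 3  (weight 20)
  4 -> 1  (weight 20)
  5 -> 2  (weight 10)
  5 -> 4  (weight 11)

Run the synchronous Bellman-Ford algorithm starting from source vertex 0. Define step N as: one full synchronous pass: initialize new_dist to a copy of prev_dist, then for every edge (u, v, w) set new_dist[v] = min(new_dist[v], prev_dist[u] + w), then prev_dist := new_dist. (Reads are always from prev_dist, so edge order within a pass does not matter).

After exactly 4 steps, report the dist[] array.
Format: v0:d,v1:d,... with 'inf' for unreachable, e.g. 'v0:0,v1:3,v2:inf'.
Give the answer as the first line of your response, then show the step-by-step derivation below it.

v0:0,v1:39,v2:18,v3:38,v4:19,v5:8

step 1: dist = v0:0,v1:inf,v2:inf,v3:inf,v4:inf,v5:8
step 2: dist = v0:0,v1:inf,v2:18,v3:inf,v4:19,v5:8
step 3: dist = v0:0,v1:39,v2:18,v3:38,v4:19,v5:8
step 4: dist = v0:0,v1:39,v2:18,v3:38,v4:19,v5:8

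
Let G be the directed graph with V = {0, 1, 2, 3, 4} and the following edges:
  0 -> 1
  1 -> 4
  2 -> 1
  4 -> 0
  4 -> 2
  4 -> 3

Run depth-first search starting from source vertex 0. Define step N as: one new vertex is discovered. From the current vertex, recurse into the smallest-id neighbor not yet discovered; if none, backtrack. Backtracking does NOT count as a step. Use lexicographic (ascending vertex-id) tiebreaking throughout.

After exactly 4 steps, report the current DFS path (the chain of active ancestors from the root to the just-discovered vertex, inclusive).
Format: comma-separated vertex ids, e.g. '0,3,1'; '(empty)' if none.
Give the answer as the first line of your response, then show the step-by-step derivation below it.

0,1,4,2

step 1: discover 0; path=0; order=0
step 2: discover 1; path=0>1; order=0,1
step 3: discover 4; path=0>1>4; order=0,1,4
step 4: discover 2; path=0>1>4>2; order=0,1,4,2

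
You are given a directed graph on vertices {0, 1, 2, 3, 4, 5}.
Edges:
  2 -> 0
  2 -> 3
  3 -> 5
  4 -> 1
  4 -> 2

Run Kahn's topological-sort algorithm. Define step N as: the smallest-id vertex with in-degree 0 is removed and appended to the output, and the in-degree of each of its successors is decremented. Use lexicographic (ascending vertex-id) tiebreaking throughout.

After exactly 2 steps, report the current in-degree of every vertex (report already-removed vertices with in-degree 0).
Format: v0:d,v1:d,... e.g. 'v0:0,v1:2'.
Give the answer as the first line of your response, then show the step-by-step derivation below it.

v0:1,v1:0,v2:0,v3:1,v4:0,v5:1

step 1: output 4; order=[4]; indeg=(1,0,0,1,0,1)
step 2: output 1; order=[4,1]; indeg=(1,0,0,1,0,1)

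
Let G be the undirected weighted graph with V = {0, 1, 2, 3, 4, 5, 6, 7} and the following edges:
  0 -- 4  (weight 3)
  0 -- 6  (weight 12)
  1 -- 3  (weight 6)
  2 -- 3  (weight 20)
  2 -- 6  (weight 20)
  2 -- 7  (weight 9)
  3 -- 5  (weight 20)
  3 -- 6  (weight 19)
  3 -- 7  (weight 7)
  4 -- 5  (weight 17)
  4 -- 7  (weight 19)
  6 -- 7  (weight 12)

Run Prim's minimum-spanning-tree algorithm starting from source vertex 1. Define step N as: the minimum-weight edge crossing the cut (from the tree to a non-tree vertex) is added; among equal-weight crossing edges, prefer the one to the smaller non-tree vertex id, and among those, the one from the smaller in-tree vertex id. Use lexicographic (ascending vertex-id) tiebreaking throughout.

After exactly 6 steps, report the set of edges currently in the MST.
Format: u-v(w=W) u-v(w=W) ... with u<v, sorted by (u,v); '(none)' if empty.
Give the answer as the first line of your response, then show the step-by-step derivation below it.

0-4(w=3) 0-6(w=12) 1-3(w=6) 2-7(w=9) 3-7(w=7) 6-7(w=12)

step 1: add edge 1-3 (w=6); MST = {1-3(w=6)}
step 2: add edge 3-7 (w=7); MST = {1-3(w=6) 3-7(w=7)}
step 3: add edge 2-7 (w=9); MST = {1-3(w=6) 2-7(w=9) 3-7(w=7)}
step 4: add edge 6-7 (w=12); MST = {1-3(w=6) 2-7(w=9) 3-7(w=7) 6-7(w=12)}
step 5: add edge 0-6 (w=12); MST = {0-6(w=12) 1-3(w=6) 2-7(w=9) 3-7(w=7) 6-7(w=12)}
step 6: add edge 0-4 (w=3); MST = {0-4(w=3) 0-6(w=12) 1-3(w=6) 2-7(w=9) 3-7(w=7) 6-7(w=12)}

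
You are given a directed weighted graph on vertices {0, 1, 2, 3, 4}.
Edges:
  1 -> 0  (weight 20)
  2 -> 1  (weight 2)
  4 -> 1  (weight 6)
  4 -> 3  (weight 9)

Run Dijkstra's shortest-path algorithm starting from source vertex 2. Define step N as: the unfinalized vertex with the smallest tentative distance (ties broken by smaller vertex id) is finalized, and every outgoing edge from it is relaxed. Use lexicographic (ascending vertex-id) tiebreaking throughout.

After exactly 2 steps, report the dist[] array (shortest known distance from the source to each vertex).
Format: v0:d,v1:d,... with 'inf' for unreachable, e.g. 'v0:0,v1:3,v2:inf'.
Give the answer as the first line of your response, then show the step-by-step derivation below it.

v0:22,v1:2,v2:0,v3:inf,v4:inf

step 1: dist = v0:inf,v1:2,v2:0,v3:inf,v4:inf
step 2: dist = v0:22,v1:2,v2:0,v3:inf,v4:inf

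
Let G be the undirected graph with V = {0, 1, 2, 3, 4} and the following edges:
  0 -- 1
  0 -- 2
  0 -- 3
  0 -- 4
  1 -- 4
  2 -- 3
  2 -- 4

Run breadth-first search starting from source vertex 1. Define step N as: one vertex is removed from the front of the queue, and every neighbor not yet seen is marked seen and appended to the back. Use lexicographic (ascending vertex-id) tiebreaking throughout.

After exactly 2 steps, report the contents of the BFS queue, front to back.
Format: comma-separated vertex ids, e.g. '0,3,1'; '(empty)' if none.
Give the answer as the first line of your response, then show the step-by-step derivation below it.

4,2,3

step 1: dequeue 1; queue=[0,4]; order=1
step 2: dequeue 0; queue=[4,2,3]; order=1,0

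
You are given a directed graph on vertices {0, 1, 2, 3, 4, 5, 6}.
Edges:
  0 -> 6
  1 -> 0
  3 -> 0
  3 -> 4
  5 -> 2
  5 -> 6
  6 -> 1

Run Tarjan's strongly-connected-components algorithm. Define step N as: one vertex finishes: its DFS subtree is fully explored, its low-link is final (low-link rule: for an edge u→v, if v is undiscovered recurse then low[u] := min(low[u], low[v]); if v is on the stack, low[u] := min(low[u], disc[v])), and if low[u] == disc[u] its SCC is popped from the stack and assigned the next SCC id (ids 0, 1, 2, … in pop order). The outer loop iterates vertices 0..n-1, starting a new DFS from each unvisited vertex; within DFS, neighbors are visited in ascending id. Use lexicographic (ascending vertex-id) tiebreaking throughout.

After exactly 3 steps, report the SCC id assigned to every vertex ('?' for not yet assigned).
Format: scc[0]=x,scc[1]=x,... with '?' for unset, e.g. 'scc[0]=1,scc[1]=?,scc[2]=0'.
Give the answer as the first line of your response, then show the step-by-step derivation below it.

scc[0]=0,scc[1]=0,scc[2]=?,scc[3]=?,scc[4]=?,scc[5]=?,scc[6]=0

step 1: low=(low[0]=0,low[1]=0,low[2]=?,low[3]=?,low[4]=?,low[5]=?,low[6]=1); scc=(scc[0]=?,scc[1]=?,scc[2]=?,scc[3]=?,scc[4]=?,scc[5]=?,scc[6]=?)
step 2: low=(low[0]=0,low[1]=0,low[2]=?,low[3]=?,low[4]=?,low[5]=?,low[6]=0); scc=(scc[0]=?,scc[1]=?,scc[2]=?,scc[3]=?,scc[4]=?,scc[5]=?,scc[6]=?)
step 3: low=(low[0]=0,low[1]=0,low[2]=?,low[3]=?,low[4]=?,low[5]=?,low[6]=0); scc=(scc[0]=0,scc[1]=0,scc[2]=?,scc[3]=?,scc[4]=?,scc[5]=?,scc[6]=0)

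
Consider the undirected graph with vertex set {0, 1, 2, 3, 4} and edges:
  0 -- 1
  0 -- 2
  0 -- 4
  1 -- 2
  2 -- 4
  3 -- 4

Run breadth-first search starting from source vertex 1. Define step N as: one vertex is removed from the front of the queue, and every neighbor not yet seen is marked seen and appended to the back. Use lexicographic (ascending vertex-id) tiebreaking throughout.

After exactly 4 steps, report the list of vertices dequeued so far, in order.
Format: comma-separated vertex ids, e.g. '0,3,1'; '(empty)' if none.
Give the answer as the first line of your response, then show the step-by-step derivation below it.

1,0,2,4

step 1: dequeue 1; queue=[0,2]; order=1
step 2: dequeue 0; queue=[2,4]; order=1,0
step 3: dequeue 2; queue=[4]; order=1,0,2
step 4: dequeue 4; queue=[3]; order=1,0,2,4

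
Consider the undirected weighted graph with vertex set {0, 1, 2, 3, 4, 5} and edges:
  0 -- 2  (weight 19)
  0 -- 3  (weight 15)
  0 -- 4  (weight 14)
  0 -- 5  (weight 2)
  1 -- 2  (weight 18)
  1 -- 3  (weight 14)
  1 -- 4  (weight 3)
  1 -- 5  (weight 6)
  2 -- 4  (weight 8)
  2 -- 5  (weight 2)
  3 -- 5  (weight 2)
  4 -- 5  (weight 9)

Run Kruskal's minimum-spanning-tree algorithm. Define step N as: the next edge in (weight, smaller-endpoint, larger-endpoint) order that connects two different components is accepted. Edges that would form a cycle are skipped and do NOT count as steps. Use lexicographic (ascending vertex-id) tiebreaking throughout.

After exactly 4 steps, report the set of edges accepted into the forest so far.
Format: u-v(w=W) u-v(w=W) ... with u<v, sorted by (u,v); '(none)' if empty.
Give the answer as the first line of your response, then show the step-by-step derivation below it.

0-5(w=2) 1-4(w=3) 2-5(w=2) 3-5(w=2)

step 1: add edge 0-5 (w=2); MST = {0-5(w=2)}
step 2: add edge 2-5 (w=2); MST = {0-5(w=2) 2-5(w=2)}
step 3: add edge 3-5 (w=2); MST = {0-5(w=2) 2-5(w=2) 3-5(w=2)}
step 4: add edge 1-4 (w=3); MST = {0-5(w=2) 1-4(w=3) 2-5(w=2) 3-5(w=2)}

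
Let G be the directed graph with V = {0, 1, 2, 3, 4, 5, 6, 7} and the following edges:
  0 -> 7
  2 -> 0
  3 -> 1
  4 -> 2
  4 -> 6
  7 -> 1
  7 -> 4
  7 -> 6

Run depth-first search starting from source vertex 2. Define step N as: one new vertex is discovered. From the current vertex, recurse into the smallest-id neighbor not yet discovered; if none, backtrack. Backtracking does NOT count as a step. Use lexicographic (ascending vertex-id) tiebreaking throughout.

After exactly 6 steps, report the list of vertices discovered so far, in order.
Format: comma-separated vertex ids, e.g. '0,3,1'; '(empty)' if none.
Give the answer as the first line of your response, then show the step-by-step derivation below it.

2,0,7,1,4,6

step 1: discover 2; path=2; order=2
step 2: discover 0; path=2>0; order=2,0
step 3: discover 7; path=2>0>7; order=2,0,7
step 4: discover 1; path=2>0>7>1; order=2,0,7,1
step 5: discover 4; path=2>0>7>4; order=2,0,7,1,4
step 6: discover 6; path=2>0>7>4>6; order=2,0,7,1,4,6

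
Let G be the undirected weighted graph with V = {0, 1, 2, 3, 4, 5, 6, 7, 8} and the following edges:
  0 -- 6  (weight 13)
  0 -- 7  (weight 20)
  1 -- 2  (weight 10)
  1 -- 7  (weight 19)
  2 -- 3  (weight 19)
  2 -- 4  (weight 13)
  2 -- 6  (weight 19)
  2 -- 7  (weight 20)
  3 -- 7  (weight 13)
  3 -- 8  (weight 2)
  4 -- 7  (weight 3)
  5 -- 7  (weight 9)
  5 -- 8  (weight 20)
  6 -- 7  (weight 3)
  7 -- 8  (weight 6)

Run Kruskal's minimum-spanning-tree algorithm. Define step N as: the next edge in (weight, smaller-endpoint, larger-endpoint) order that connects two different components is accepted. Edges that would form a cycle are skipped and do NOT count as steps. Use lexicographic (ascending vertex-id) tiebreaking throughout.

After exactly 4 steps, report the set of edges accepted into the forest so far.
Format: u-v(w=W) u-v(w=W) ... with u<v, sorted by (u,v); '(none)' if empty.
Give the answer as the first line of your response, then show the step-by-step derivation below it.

3-8(w=2) 4-7(w=3) 6-7(w=3) 7-8(w=6)

step 1: add edge 3-8 (w=2); MST = {3-8(w=2)}
step 2: add edge 4-7 (w=3); MST = {3-8(w=2) 4-7(w=3)}
step 3: add edge 6-7 (w=3); MST = {3-8(w=2) 4-7(w=3) 6-7(w=3)}
step 4: add edge 7-8 (w=6); MST = {3-8(w=2) 4-7(w=3) 6-7(w=3) 7-8(w=6)}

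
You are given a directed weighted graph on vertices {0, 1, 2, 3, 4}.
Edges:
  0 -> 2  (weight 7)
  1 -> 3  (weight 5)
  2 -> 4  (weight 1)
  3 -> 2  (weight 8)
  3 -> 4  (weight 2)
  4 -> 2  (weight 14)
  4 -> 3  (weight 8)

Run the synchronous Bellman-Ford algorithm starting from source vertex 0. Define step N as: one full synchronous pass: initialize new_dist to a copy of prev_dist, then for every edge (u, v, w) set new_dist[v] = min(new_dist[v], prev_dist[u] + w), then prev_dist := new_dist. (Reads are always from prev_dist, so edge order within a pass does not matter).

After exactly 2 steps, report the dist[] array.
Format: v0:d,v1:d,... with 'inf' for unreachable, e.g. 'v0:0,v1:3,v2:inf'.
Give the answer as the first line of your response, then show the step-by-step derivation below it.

v0:0,v1:inf,v2:7,v3:inf,v4:8

step 1: dist = v0:0,v1:inf,v2:7,v3:inf,v4:inf
step 2: dist = v0:0,v1:inf,v2:7,v3:inf,v4:8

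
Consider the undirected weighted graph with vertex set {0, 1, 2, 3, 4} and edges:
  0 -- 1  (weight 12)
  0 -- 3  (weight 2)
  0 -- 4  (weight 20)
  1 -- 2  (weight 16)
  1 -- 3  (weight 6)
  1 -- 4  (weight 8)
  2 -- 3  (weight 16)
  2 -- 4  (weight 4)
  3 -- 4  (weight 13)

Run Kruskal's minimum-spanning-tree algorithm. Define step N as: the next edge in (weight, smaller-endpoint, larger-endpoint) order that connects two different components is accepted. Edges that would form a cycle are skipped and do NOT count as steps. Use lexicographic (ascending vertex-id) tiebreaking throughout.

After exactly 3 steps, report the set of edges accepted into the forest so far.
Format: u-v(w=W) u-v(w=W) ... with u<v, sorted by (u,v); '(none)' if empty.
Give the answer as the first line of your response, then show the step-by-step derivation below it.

0-3(w=2) 1-3(w=6) 2-4(w=4)

step 1: add edge 0-3 (w=2); MST = {0-3(w=2)}
step 2: add edge 2-4 (w=4); MST = {0-3(w=2) 2-4(w=4)}
step 3: add edge 1-3 (w=6); MST = {0-3(w=2) 1-3(w=6) 2-4(w=4)}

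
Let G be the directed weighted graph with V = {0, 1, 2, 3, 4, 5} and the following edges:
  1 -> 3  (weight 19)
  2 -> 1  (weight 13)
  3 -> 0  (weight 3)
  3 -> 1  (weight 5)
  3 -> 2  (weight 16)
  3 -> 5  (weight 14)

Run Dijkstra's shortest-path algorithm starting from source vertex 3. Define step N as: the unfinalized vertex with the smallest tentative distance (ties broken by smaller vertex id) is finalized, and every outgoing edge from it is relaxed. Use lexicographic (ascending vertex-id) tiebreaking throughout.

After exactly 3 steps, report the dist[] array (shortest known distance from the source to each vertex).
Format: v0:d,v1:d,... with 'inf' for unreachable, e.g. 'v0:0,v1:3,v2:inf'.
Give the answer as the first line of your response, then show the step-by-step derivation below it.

v0:3,v1:5,v2:16,v3:0,v4:inf,v5:14

step 1: dist = v0:3,v1:5,v2:16,v3:0,v4:inf,v5:14
step 2: dist = v0:3,v1:5,v2:16,v3:0,v4:inf,v5:14
step 3: dist = v0:3,v1:5,v2:16,v3:0,v4:inf,v5:14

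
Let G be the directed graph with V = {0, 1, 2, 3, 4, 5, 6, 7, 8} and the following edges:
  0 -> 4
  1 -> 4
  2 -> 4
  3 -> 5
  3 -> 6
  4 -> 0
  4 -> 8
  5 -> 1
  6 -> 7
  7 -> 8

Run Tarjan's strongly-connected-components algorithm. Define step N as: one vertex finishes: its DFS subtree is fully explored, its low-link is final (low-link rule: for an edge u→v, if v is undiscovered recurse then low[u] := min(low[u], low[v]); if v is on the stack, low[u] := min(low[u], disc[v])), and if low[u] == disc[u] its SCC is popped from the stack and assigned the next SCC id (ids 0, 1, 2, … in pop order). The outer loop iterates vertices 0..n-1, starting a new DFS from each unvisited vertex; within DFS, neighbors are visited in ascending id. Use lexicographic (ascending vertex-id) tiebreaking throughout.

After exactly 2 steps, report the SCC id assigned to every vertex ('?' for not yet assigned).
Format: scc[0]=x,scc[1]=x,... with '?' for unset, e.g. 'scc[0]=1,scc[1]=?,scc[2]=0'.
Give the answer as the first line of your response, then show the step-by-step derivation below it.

scc[0]=?,scc[1]=?,scc[2]=?,scc[3]=?,scc[4]=?,scc[5]=?,scc[6]=?,scc[7]=?,scc[8]=0

step 1: low=(low[0]=0,low[1]=?,low[2]=?,low[3]=?,low[4]=0,low[5]=?,low[6]=?,low[7]=?,low[8]=2); scc=(scc[0]=?,scc[1]=?,scc[2]=?,scc[3]=?,scc[4]=?,scc[5]=?,scc[6]=?,scc[7]=?,scc[8]=0)
step 2: low=(low[0]=0,low[1]=?,low[2]=?,low[3]=?,low[4]=0,low[5]=?,low[6]=?,low[7]=?,low[8]=2); scc=(scc[0]=?,scc[1]=?,scc[2]=?,scc[3]=?,scc[4]=?,scc[5]=?,scc[6]=?,scc[7]=?,scc[8]=0)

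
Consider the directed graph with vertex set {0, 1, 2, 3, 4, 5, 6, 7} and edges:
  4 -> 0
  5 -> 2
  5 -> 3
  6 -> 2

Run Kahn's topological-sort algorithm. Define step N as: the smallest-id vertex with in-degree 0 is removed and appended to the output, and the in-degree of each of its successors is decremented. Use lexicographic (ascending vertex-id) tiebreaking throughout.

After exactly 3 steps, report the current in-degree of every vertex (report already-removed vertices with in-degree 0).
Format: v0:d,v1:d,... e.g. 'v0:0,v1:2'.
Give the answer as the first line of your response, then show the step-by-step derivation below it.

v0:0,v1:0,v2:2,v3:1,v4:0,v5:0,v6:0,v7:0

step 1: output 1; order=[1]; indeg=(1,0,2,1,0,0,0,0)
step 2: output 4; order=[1,4]; indeg=(0,0,2,1,0,0,0,0)
step 3: output 0; order=[1,4,0]; indeg=(0,0,2,1,0,0,0,0)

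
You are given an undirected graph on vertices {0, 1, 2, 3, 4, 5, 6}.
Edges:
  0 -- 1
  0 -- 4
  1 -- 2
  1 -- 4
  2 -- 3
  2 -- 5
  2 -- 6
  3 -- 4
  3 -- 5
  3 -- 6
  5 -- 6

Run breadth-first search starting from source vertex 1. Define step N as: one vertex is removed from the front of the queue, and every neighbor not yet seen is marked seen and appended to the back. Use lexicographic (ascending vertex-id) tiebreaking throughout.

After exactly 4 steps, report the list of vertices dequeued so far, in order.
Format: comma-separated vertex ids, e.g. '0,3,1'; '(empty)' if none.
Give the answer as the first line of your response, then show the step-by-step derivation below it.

1,0,2,4

step 1: dequeue 1; queue=[0,2,4]; order=1
step 2: dequeue 0; queue=[2,4]; order=1,0
step 3: dequeue 2; queue=[4,3,5,6]; order=1,0,2
step 4: dequeue 4; queue=[3,5,6]; order=1,0,2,4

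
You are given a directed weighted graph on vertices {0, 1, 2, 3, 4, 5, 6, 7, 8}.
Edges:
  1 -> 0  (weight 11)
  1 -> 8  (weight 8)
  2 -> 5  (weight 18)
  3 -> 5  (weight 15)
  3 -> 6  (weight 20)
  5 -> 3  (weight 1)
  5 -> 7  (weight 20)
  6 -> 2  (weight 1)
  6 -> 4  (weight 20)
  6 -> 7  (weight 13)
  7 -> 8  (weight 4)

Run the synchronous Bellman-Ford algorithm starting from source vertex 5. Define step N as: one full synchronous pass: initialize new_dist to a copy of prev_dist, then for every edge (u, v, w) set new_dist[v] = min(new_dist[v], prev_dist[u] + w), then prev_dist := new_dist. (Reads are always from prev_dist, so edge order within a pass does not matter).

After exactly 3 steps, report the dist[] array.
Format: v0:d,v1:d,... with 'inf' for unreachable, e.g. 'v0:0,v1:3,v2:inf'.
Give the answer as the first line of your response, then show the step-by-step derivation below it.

v0:inf,v1:inf,v2:22,v3:1,v4:41,v5:0,v6:21,v7:20,v8:24

step 1: dist = v0:inf,v1:inf,v2:inf,v3:1,v4:inf,v5:0,v6:inf,v7:20,v8:inf
step 2: dist = v0:inf,v1:inf,v2:inf,v3:1,v4:inf,v5:0,v6:21,v7:20,v8:24
step 3: dist = v0:inf,v1:inf,v2:22,v3:1,v4:41,v5:0,v6:21,v7:20,v8:24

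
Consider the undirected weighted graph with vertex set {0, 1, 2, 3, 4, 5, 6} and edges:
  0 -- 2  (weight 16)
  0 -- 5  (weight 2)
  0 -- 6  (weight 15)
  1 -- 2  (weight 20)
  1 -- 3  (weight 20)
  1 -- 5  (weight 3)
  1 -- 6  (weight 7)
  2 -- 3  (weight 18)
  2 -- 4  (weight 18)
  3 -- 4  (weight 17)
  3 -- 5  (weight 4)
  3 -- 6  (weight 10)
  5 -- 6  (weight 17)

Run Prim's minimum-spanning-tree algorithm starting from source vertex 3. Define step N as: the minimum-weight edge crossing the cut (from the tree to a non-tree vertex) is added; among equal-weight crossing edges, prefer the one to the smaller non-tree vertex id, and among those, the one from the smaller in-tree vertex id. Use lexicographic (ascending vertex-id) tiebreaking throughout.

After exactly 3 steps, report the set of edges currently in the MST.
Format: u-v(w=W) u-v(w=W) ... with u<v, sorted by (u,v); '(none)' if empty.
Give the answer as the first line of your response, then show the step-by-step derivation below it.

0-5(w=2) 1-5(w=3) 3-5(w=4)

step 1: add edge 3-5 (w=4); MST = {3-5(w=4)}
step 2: add edge 0-5 (w=2); MST = {0-5(w=2) 3-5(w=4)}
step 3: add edge 1-5 (w=3); MST = {0-5(w=2) 1-5(w=3) 3-5(w=4)}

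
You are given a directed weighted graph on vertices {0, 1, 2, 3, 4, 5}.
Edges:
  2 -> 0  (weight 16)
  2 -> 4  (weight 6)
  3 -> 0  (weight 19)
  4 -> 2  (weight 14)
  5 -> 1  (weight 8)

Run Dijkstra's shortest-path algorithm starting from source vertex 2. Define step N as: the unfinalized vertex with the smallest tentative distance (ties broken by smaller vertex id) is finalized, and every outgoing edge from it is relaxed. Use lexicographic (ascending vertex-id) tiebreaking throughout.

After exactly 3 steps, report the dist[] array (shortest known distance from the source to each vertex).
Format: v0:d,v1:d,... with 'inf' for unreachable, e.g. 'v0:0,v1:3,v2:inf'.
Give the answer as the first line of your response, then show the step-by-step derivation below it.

v0:16,v1:inf,v2:0,v3:inf,v4:6,v5:inf

step 1: dist = v0:16,v1:inf,v2:0,v3:inf,v4:6,v5:inf
step 2: dist = v0:16,v1:inf,v2:0,v3:inf,v4:6,v5:inf
step 3: dist = v0:16,v1:inf,v2:0,v3:inf,v4:6,v5:inf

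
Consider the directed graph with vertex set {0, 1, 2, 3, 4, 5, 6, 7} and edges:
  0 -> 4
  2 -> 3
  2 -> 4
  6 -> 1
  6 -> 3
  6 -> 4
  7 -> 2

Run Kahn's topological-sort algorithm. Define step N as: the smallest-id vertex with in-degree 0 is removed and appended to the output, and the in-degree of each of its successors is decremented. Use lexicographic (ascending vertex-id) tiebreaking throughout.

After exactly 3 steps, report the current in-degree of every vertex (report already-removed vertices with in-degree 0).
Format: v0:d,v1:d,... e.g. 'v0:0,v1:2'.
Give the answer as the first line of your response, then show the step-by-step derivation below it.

v0:0,v1:0,v2:1,v3:1,v4:1,v5:0,v6:0,v7:0

step 1: output 0; order=[0]; indeg=(0,1,1,2,2,0,0,0)
step 2: output 5; order=[0,5]; indeg=(0,1,1,2,2,0,0,0)
step 3: output 6; order=[0,5,6]; indeg=(0,0,1,1,1,0,0,0)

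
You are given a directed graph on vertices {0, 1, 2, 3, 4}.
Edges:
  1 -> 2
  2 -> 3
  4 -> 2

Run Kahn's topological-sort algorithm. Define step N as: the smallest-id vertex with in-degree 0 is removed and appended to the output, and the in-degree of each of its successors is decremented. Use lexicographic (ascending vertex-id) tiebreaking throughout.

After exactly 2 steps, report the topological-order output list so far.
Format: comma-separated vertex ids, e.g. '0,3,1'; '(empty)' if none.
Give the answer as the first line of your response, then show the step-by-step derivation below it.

0,1

step 1: output 0; order=[0]; indeg=(0,0,2,1,0)
step 2: output 1; order=[0,1]; indeg=(0,0,1,1,0)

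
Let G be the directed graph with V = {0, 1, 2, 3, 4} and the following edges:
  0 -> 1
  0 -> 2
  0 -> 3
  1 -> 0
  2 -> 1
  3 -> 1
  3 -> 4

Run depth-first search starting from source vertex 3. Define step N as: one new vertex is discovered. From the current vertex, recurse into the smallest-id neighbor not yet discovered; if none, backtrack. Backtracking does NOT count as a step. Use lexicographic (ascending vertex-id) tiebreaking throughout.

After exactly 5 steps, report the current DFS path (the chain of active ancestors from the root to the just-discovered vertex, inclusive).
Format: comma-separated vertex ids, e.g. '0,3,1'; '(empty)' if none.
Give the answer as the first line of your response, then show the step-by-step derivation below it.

3,4

step 1: discover 3; path=3; order=3
step 2: discover 1; path=3>1; order=3,1
step 3: discover 0; path=3>1>0; order=3,1,0
step 4: discover 2; path=3>1>0>2; order=3,1,0,2
step 5: discover 4; path=3>4; order=3,1,0,2,4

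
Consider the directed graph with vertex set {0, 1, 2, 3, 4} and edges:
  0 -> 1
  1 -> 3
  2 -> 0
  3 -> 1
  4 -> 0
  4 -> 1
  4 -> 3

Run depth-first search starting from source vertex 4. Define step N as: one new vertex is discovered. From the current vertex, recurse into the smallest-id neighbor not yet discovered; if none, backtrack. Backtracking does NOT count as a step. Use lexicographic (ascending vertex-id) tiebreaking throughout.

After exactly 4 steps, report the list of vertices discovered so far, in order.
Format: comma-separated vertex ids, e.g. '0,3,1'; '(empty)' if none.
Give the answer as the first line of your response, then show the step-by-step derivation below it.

4,0,1,3

step 1: discover 4; path=4; order=4
step 2: discover 0; path=4>0; order=4,0
step 3: discover 1; path=4>0>1; order=4,0,1
step 4: discover 3; path=4>0>1>3; order=4,0,1,3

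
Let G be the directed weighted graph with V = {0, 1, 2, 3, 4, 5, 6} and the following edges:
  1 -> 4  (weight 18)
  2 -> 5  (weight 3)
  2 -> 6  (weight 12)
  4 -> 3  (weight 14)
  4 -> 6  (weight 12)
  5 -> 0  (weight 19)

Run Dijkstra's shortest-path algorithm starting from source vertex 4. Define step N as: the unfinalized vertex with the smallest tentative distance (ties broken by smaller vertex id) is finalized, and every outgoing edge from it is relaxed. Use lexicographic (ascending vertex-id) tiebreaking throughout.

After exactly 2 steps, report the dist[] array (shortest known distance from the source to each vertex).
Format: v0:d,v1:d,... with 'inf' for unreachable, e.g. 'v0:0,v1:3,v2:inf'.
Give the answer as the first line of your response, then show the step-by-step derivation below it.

v0:inf,v1:inf,v2:inf,v3:14,v4:0,v5:inf,v6:12

step 1: dist = v0:inf,v1:inf,v2:inf,v3:14,v4:0,v5:inf,v6:12
step 2: dist = v0:inf,v1:inf,v2:inf,v3:14,v4:0,v5:inf,v6:12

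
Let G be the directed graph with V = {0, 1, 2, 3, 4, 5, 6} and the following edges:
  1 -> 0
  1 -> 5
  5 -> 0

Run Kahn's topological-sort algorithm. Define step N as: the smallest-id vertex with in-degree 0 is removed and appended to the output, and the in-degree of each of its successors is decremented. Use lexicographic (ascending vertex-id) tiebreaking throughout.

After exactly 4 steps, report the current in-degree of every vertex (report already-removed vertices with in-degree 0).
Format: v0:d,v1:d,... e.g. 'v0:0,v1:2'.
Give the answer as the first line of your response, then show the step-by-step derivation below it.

v0:1,v1:0,v2:0,v3:0,v4:0,v5:0,v6:0

step 1: output 1; order=[1]; indeg=(1,0,0,0,0,0,0)
step 2: output 2; order=[1,2]; indeg=(1,0,0,0,0,0,0)
step 3: output 3; order=[1,2,3]; indeg=(1,0,0,0,0,0,0)
step 4: output 4; order=[1,2,3,4]; indeg=(1,0,0,0,0,0,0)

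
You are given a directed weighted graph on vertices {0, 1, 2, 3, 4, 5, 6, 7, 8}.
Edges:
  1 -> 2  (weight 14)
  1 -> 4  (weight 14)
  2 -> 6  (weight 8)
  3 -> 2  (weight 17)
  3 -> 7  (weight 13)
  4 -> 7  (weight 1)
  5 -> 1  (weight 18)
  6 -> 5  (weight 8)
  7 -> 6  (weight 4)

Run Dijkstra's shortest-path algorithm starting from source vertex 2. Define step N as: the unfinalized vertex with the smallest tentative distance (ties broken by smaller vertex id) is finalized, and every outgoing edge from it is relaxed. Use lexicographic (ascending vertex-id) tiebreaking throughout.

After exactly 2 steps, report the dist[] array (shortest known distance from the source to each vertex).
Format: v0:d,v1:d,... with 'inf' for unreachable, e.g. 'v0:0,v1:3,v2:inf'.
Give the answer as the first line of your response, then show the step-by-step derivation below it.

v0:inf,v1:inf,v2:0,v3:inf,v4:inf,v5:16,v6:8,v7:inf,v8:inf

step 1: dist = v0:inf,v1:inf,v2:0,v3:inf,v4:inf,v5:inf,v6:8,v7:inf,v8:inf
step 2: dist = v0:inf,v1:inf,v2:0,v3:inf,v4:inf,v5:16,v6:8,v7:inf,v8:inf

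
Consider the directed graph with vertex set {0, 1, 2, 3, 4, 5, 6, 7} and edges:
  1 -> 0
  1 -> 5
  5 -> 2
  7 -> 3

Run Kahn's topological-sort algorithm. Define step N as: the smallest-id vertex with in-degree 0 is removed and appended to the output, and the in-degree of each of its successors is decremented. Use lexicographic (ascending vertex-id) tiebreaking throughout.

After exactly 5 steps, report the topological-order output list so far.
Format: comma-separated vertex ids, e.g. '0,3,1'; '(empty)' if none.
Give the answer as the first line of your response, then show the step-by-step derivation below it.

1,0,4,5,2

step 1: output 1; order=[1]; indeg=(0,0,1,1,0,0,0,0)
step 2: output 0; order=[1,0]; indeg=(0,0,1,1,0,0,0,0)
step 3: output 4; order=[1,0,4]; indeg=(0,0,1,1,0,0,0,0)
step 4: output 5; order=[1,0,4,5]; indeg=(0,0,0,1,0,0,0,0)
step 5: output 2; order=[1,0,4,5,2]; indeg=(0,0,0,1,0,0,0,0)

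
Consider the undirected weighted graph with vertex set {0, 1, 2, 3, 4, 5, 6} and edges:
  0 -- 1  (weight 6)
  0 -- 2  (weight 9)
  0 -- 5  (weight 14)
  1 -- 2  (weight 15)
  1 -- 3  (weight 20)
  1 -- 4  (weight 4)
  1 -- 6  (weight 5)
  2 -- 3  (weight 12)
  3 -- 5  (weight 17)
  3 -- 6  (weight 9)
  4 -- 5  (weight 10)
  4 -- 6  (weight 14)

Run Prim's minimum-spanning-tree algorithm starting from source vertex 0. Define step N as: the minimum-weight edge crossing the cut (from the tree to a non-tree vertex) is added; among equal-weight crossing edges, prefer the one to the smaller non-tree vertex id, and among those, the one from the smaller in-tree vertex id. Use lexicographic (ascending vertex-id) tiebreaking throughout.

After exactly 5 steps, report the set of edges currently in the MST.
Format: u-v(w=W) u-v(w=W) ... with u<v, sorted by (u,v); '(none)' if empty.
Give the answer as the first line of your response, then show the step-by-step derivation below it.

0-1(w=6) 0-2(w=9) 1-4(w=4) 1-6(w=5) 3-6(w=9)

step 1: add edge 0-1 (w=6); MST = {0-1(w=6)}
step 2: add edge 1-4 (w=4); MST = {0-1(w=6) 1-4(w=4)}
step 3: add edge 1-6 (w=5); MST = {0-1(w=6) 1-4(w=4) 1-6(w=5)}
step 4: add edge 0-2 (w=9); MST = {0-1(w=6) 0-2(w=9) 1-4(w=4) 1-6(w=5)}
step 5: add edge 3-6 (w=9); MST = {0-1(w=6) 0-2(w=9) 1-4(w=4) 1-6(w=5) 3-6(w=9)}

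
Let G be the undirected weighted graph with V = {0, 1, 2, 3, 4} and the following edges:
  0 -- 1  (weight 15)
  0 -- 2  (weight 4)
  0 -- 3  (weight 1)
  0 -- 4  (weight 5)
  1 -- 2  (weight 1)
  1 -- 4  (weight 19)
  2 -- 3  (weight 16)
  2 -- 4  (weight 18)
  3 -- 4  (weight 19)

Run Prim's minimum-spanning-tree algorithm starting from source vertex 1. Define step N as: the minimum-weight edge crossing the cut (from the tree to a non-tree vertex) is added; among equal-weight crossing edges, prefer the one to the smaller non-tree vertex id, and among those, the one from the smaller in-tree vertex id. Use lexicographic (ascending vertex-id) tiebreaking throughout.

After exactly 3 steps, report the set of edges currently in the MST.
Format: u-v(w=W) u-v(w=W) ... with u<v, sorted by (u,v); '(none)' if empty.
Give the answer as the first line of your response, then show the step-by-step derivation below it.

0-2(w=4) 0-3(w=1) 1-2(w=1)

step 1: add edge 1-2 (w=1); MST = {1-2(w=1)}
step 2: add edge 0-2 (w=4); MST = {0-2(w=4) 1-2(w=1)}
step 3: add edge 0-3 (w=1); MST = {0-2(w=4) 0-3(w=1) 1-2(w=1)}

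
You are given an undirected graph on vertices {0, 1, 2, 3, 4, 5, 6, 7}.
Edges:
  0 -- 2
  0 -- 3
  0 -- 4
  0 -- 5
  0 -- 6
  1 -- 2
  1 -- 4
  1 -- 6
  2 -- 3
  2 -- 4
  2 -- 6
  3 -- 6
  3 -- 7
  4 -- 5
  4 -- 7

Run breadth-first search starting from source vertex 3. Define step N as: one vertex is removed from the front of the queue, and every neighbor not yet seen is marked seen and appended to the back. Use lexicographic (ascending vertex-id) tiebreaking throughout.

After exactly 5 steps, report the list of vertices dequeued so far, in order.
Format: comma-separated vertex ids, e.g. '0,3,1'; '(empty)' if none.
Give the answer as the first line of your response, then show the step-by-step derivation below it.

3,0,2,6,7

step 1: dequeue 3; queue=[0,2,6,7]; order=3
step 2: dequeue 0; queue=[2,6,7,4,5]; order=3,0
step 3: dequeue 2; queue=[6,7,4,5,1]; order=3,0,2
step 4: dequeue 6; queue=[7,4,5,1]; order=3,0,2,6
step 5: dequeue 7; queue=[4,5,1]; order=3,0,2,6,7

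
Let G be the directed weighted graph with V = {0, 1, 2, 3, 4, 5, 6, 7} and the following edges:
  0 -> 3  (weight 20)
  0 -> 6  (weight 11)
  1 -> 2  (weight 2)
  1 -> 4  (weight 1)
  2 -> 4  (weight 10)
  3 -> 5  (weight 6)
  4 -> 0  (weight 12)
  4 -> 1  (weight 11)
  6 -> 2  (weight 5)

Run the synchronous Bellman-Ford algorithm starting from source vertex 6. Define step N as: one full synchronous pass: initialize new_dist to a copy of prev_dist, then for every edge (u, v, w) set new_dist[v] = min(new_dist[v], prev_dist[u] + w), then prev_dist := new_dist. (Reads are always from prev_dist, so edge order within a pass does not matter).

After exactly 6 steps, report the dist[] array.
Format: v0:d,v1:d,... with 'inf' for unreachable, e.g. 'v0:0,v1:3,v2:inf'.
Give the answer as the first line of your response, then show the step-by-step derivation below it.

v0:27,v1:26,v2:5,v3:47,v4:15,v5:53,v6:0,v7:inf

step 1: dist = v0:inf,v1:inf,v2:5,v3:inf,v4:inf,v5:inf,v6:0,v7:inf
step 2: dist = v0:inf,v1:inf,v2:5,v3:inf,v4:15,v5:inf,v6:0,v7:inf
step 3: dist = v0:27,v1:26,v2:5,v3:inf,v4:15,v5:inf,v6:0,v7:inf
step 4: dist = v0:27,v1:26,v2:5,v3:47,v4:15,v5:inf,v6:0,v7:inf
step 5: dist = v0:27,v1:26,v2:5,v3:47,v4:15,v5:53,v6:0,v7:inf
step 6: dist = v0:27,v1:26,v2:5,v3:47,v4:15,v5:53,v6:0,v7:inf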